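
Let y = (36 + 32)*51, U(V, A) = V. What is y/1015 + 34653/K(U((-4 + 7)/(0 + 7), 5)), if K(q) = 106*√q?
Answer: 3468/1015 + 11551*√21/106 ≈ 502.79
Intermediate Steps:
y = 3468 (y = 68*51 = 3468)
y/1015 + 34653/K(U((-4 + 7)/(0 + 7), 5)) = 3468/1015 + 34653/((106*√((-4 + 7)/(0 + 7)))) = 3468*(1/1015) + 34653/((106*√(3/7))) = 3468/1015 + 34653/((106*√(3*(⅐)))) = 3468/1015 + 34653/((106*√(3/7))) = 3468/1015 + 34653/((106*(√21/7))) = 3468/1015 + 34653/((106*√21/7)) = 3468/1015 + 34653*(√21/318) = 3468/1015 + 11551*√21/106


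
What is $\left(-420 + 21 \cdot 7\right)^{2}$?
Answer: $74529$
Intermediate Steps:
$\left(-420 + 21 \cdot 7\right)^{2} = \left(-420 + 147\right)^{2} = \left(-273\right)^{2} = 74529$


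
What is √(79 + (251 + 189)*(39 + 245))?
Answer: √125039 ≈ 353.61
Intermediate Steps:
√(79 + (251 + 189)*(39 + 245)) = √(79 + 440*284) = √(79 + 124960) = √125039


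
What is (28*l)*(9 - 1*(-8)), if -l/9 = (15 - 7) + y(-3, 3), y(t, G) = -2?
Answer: -25704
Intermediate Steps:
l = -54 (l = -9*((15 - 7) - 2) = -9*(8 - 2) = -9*6 = -54)
(28*l)*(9 - 1*(-8)) = (28*(-54))*(9 - 1*(-8)) = -1512*(9 + 8) = -1512*17 = -25704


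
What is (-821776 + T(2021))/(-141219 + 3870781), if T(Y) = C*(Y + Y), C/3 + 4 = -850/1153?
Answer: -506869970/2150092493 ≈ -0.23574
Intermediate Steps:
C = -16386/1153 (C = -12 + 3*(-850/1153) = -12 - 2550/1153 = -16386/1153 ≈ -14.212)
T(Y) = -32772*Y/1153 (T(Y) = -16386*(Y + Y)/1153 = -32772*Y/1153)
(-821776 + T(2021))/(-141219 + 3870781) = (-821776 - 32772/1153*2021)/(-141219 + 3870781) = (-821776 - 66232212/1153)/3729562 = -1013739940/1153*1/3729562 = -506869970/2150092493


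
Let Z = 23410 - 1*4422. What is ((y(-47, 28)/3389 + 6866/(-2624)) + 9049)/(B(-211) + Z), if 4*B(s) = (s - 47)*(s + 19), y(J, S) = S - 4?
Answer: 40223581083/139491456896 ≈ 0.28836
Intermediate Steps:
y(J, S) = -4 + S
B(s) = (-47 + s)*(19 + s)/4 (B(s) = ((s - 47)*(s + 19))/4 = ((-47 + s)*(19 + s))/4 = (-47 + s)*(19 + s)/4)
Z = 18988 (Z = 23410 - 4422 = 18988)
((y(-47, 28)/3389 + 6866/(-2624)) + 9049)/(B(-211) + Z) = (((-4 + 28)/3389 + 6866/(-2624)) + 9049)/((-893/4 - 7*(-211) + (1/4)*(-211)**2) + 18988) = ((24*(1/3389) + 6866*(-1/2624)) + 9049)/((-893/4 + 1477 + (1/4)*44521) + 18988) = ((24/3389 - 3433/1312) + 9049)/((-893/4 + 1477 + 44521/4) + 18988) = (-11602949/4446368 + 9049)/(12384 + 18988) = (40223581083/4446368)/31372 = (40223581083/4446368)*(1/31372) = 40223581083/139491456896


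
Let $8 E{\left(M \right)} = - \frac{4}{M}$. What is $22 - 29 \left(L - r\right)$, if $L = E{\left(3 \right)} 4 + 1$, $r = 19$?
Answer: $\frac{1690}{3} \approx 563.33$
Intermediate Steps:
$E{\left(M \right)} = - \frac{1}{2 M}$ ($E{\left(M \right)} = \frac{\left(-4\right) \frac{1}{M}}{8} = - \frac{1}{2 M}$)
$L = \frac{1}{3}$ ($L = - \frac{1}{2 \cdot 3} \cdot 4 + 1 = \left(- \frac{1}{2}\right) \frac{1}{3} \cdot 4 + 1 = \left(- \frac{1}{6}\right) 4 + 1 = - \frac{2}{3} + 1 = \frac{1}{3} \approx 0.33333$)
$22 - 29 \left(L - r\right) = 22 - 29 \left(\frac{1}{3} - 19\right) = 22 - - \frac{1624}{3} = 22 + \frac{1624}{3} = \frac{1690}{3}$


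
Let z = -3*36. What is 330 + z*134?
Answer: -14142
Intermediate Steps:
z = -108
330 + z*134 = 330 - 108*134 = 330 - 14472 = -14142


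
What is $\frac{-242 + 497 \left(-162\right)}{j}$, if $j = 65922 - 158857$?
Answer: $\frac{80756}{92935} \approx 0.86895$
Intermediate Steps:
$j = -92935$
$\frac{-242 + 497 \left(-162\right)}{j} = \frac{-242 + 497 \left(-162\right)}{-92935} = \left(-242 - 80514\right) \left(- \frac{1}{92935}\right) = \left(-80756\right) \left(- \frac{1}{92935}\right) = \frac{80756}{92935}$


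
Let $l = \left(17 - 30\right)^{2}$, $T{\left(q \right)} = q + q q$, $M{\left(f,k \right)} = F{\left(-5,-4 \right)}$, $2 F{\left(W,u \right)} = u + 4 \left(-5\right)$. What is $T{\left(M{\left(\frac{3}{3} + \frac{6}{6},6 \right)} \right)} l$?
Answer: $22308$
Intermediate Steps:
$F{\left(W,u \right)} = -10 + \frac{u}{2}$ ($F{\left(W,u \right)} = \frac{u + 4 \left(-5\right)}{2} = \frac{u - 20}{2} = \frac{-20 + u}{2} = -10 + \frac{u}{2}$)
$M{\left(f,k \right)} = -12$ ($M{\left(f,k \right)} = -10 + \frac{1}{2} \left(-4\right) = -10 - 2 = -12$)
$T{\left(q \right)} = q + q^{2}$
$l = 169$ ($l = \left(-13\right)^{2} = 169$)
$T{\left(M{\left(\frac{3}{3} + \frac{6}{6},6 \right)} \right)} l = - 12 \left(1 - 12\right) 169 = \left(-12\right) \left(-11\right) 169 = 132 \cdot 169 = 22308$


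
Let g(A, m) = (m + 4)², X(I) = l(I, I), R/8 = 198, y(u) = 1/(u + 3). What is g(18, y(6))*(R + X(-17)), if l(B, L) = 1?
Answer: 2169865/81 ≈ 26788.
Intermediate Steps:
y(u) = 1/(3 + u)
R = 1584 (R = 8*198 = 1584)
X(I) = 1
g(A, m) = (4 + m)²
g(18, y(6))*(R + X(-17)) = (4 + 1/(3 + 6))²*(1584 + 1) = (4 + 1/9)²*1585 = (4 + ⅑)²*1585 = (37/9)²*1585 = (1369/81)*1585 = 2169865/81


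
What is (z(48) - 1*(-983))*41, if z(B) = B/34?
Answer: 686135/17 ≈ 40361.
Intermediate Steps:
z(B) = B/34 (z(B) = B*(1/34) = B/34)
(z(48) - 1*(-983))*41 = ((1/34)*48 - 1*(-983))*41 = (24/17 + 983)*41 = (16735/17)*41 = 686135/17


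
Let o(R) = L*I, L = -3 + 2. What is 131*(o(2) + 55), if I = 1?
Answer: 7074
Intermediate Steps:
L = -1
o(R) = -1 (o(R) = -1*1 = -1)
131*(o(2) + 55) = 131*(-1 + 55) = 131*54 = 7074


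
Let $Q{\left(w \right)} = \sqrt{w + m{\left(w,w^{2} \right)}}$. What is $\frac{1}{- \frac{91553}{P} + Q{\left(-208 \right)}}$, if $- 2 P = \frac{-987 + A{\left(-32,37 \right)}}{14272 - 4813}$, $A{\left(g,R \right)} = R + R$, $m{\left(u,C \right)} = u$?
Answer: $- \frac{6534362331}{12395961990921010} - \frac{6889 i \sqrt{26}}{6197980995460505} \approx -5.2714 \cdot 10^{-7} - 5.6675 \cdot 10^{-12} i$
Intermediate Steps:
$A{\left(g,R \right)} = 2 R$
$Q{\left(w \right)} = \sqrt{2} \sqrt{w}$ ($Q{\left(w \right)} = \sqrt{w + w} = \sqrt{2 w} = \sqrt{2} \sqrt{w}$)
$P = \frac{913}{18918}$ ($P = - \frac{\left(-987 + 2 \cdot 37\right) \frac{1}{14272 - 4813}}{2} = - \frac{\left(-987 + 74\right) \frac{1}{9459}}{2} = - \frac{\left(-913\right) \frac{1}{9459}}{2} = \left(- \frac{1}{2}\right) \left(- \frac{913}{9459}\right) = \frac{913}{18918} \approx 0.048261$)
$\frac{1}{- \frac{91553}{P} + Q{\left(-208 \right)}} = \frac{1}{- \frac{91553}{\frac{913}{18918}} + \sqrt{2} \sqrt{-208}} = \frac{1}{\left(-91553\right) \frac{18918}{913} + \sqrt{2} \cdot 4 i \sqrt{13}} = \frac{1}{- \frac{157454514}{83} + 4 i \sqrt{26}}$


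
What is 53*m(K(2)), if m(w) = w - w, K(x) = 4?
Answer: 0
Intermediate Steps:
m(w) = 0
53*m(K(2)) = 53*0 = 0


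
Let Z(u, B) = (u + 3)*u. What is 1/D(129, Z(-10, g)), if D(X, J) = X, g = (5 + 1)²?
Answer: 1/129 ≈ 0.0077519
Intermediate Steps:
g = 36 (g = 6² = 36)
Z(u, B) = u*(3 + u) (Z(u, B) = (3 + u)*u = u*(3 + u))
1/D(129, Z(-10, g)) = 1/129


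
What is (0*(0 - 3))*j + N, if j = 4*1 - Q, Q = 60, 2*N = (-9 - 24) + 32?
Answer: -1/2 ≈ -0.50000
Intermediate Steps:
N = -1/2 (N = ((-9 - 24) + 32)/2 = (-33 + 32)/2 = (1/2)*(-1) = -1/2 ≈ -0.50000)
j = -56 (j = 4*1 - 1*60 = 4 - 60 = -56)
(0*(0 - 3))*j + N = (0*(0 - 3))*(-56) - 1/2 = (0*(-3))*(-56) - 1/2 = 0*(-56) - 1/2 = 0 - 1/2 = -1/2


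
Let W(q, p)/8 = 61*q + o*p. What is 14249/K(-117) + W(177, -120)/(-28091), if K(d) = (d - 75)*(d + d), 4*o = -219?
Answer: -834549707/180296064 ≈ -4.6288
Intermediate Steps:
o = -219/4 (o = (¼)*(-219) = -219/4 ≈ -54.750)
K(d) = 2*d*(-75 + d) (K(d) = (-75 + d)*(2*d) = 2*d*(-75 + d))
W(q, p) = -438*p + 488*q (W(q, p) = 8*(61*q - 219*p/4) = -438*p + 488*q)
14249/K(-117) + W(177, -120)/(-28091) = 14249/((2*(-117)*(-75 - 117))) + (-438*(-120) + 488*177)/(-28091) = 14249/((2*(-117)*(-192))) + (52560 + 86376)*(-1/28091) = 14249/44928 + 138936*(-1/28091) = 14249*(1/44928) - 19848/4013 = 14249/44928 - 19848/4013 = -834549707/180296064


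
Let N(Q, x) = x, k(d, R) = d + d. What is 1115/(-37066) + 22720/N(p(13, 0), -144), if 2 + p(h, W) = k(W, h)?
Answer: -52643755/333594 ≈ -157.81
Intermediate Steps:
k(d, R) = 2*d
p(h, W) = -2 + 2*W
1115/(-37066) + 22720/N(p(13, 0), -144) = 1115/(-37066) + 22720/(-144) = 1115*(-1/37066) + 22720*(-1/144) = -1115/37066 - 1420/9 = -52643755/333594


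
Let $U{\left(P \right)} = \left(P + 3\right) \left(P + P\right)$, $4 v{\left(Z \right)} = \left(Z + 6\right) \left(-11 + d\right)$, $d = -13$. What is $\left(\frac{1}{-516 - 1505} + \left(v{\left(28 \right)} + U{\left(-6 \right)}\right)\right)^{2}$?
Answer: $\frac{115279941841}{4084441} \approx 28224.0$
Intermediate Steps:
$v{\left(Z \right)} = -36 - 6 Z$ ($v{\left(Z \right)} = \frac{\left(Z + 6\right) \left(-11 - 13\right)}{4} = \frac{\left(6 + Z\right) \left(-24\right)}{4} = \frac{-144 - 24 Z}{4} = -36 - 6 Z$)
$U{\left(P \right)} = 2 P \left(3 + P\right)$ ($U{\left(P \right)} = \left(3 + P\right) 2 P = 2 P \left(3 + P\right)$)
$\left(\frac{1}{-516 - 1505} + \left(v{\left(28 \right)} + U{\left(-6 \right)}\right)\right)^{2} = \left(\frac{1}{-516 - 1505} + \left(\left(-36 - 168\right) + 2 \left(-6\right) \left(3 - 6\right)\right)\right)^{2} = \left(\frac{1}{-2021} + \left(\left(-36 - 168\right) + 2 \left(-6\right) \left(-3\right)\right)\right)^{2} = \left(- \frac{1}{2021} + \left(-204 + 36\right)\right)^{2} = \left(- \frac{1}{2021} - 168\right)^{2} = \left(- \frac{339529}{2021}\right)^{2} = \frac{115279941841}{4084441}$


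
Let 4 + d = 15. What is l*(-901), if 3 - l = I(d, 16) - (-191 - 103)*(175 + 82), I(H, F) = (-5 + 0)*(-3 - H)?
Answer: 68138125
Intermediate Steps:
d = 11 (d = -4 + 15 = 11)
I(H, F) = 15 + 5*H (I(H, F) = -5*(-3 - H) = 15 + 5*H)
l = -75625 (l = 3 - ((15 + 5*11) - (-191 - 103)*(175 + 82)) = 3 - ((15 + 55) - (-294)*257) = 3 - (70 - 1*(-75558)) = 3 - (70 + 75558) = 3 - 1*75628 = 3 - 75628 = -75625)
l*(-901) = -75625*(-901) = 68138125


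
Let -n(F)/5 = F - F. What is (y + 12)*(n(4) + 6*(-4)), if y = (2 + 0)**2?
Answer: -384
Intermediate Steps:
n(F) = 0 (n(F) = -5*(F - F) = -5*0 = 0)
y = 4 (y = 2**2 = 4)
(y + 12)*(n(4) + 6*(-4)) = (4 + 12)*(0 + 6*(-4)) = 16*(0 - 24) = 16*(-24) = -384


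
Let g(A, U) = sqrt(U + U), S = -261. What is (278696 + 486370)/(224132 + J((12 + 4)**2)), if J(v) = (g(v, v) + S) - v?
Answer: 171080233590/50003667713 - 12241056*sqrt(2)/50003667713 ≈ 3.4210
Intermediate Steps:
g(A, U) = sqrt(2)*sqrt(U) (g(A, U) = sqrt(2*U) = sqrt(2)*sqrt(U))
J(v) = -261 - v + sqrt(2)*sqrt(v) (J(v) = (sqrt(2)*sqrt(v) - 261) - v = (-261 + sqrt(2)*sqrt(v)) - v = -261 - v + sqrt(2)*sqrt(v))
(278696 + 486370)/(224132 + J((12 + 4)**2)) = (278696 + 486370)/(224132 + (-261 - (12 + 4)**2 + sqrt(2)*sqrt((12 + 4)**2))) = 765066/(224132 + (-261 - 1*16**2 + sqrt(2)*sqrt(16**2))) = 765066/(224132 + (-261 - 1*256 + sqrt(2)*sqrt(256))) = 765066/(224132 + (-261 - 256 + sqrt(2)*16)) = 765066/(224132 + (-261 - 256 + 16*sqrt(2))) = 765066/(224132 + (-517 + 16*sqrt(2))) = 765066/(223615 + 16*sqrt(2))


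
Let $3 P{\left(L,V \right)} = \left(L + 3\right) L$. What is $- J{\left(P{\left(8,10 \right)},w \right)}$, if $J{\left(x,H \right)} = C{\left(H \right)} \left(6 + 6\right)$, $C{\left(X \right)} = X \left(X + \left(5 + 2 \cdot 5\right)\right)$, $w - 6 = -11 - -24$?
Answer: $-7752$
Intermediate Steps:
$w = 19$ ($w = 6 - -13 = 6 + \left(-11 + 24\right) = 6 + 13 = 19$)
$P{\left(L,V \right)} = \frac{L \left(3 + L\right)}{3}$ ($P{\left(L,V \right)} = \frac{\left(L + 3\right) L}{3} = \frac{\left(3 + L\right) L}{3} = \frac{L \left(3 + L\right)}{3}$)
$C{\left(X \right)} = X \left(15 + X\right)$ ($C{\left(X \right)} = X \left(X + \left(5 + 10\right)\right) = X \left(X + 15\right) = X \left(15 + X\right)$)
$J{\left(x,H \right)} = 12 H \left(15 + H\right)$ ($J{\left(x,H \right)} = H \left(15 + H\right) \left(6 + 6\right) = H \left(15 + H\right) 12 = 12 H \left(15 + H\right)$)
$- J{\left(P{\left(8,10 \right)},w \right)} = - 12 \cdot 19 \left(15 + 19\right) = - 12 \cdot 19 \cdot 34 = \left(-1\right) 7752 = -7752$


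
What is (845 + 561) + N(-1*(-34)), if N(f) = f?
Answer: 1440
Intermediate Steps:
(845 + 561) + N(-1*(-34)) = (845 + 561) - 1*(-34) = 1406 + 34 = 1440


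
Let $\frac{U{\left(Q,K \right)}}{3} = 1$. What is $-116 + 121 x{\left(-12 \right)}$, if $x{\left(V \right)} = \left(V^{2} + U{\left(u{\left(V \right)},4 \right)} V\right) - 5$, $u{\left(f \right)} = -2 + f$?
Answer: $12347$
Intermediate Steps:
$U{\left(Q,K \right)} = 3$ ($U{\left(Q,K \right)} = 3 \cdot 1 = 3$)
$x{\left(V \right)} = -5 + V^{2} + 3 V$ ($x{\left(V \right)} = \left(V^{2} + 3 V\right) - 5 = -5 + V^{2} + 3 V$)
$-116 + 121 x{\left(-12 \right)} = -116 + 121 \left(-5 + \left(-12\right)^{2} + 3 \left(-12\right)\right) = -116 + 121 \left(-5 + 144 - 36\right) = -116 + 121 \cdot 103 = -116 + 12463 = 12347$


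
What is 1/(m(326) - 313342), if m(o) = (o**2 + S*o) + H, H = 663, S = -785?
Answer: -1/462313 ≈ -2.1630e-6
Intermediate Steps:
m(o) = 663 + o**2 - 785*o (m(o) = (o**2 - 785*o) + 663 = 663 + o**2 - 785*o)
1/(m(326) - 313342) = 1/((663 + 326**2 - 785*326) - 313342) = 1/((663 + 106276 - 255910) - 313342) = 1/(-148971 - 313342) = 1/(-462313) = -1/462313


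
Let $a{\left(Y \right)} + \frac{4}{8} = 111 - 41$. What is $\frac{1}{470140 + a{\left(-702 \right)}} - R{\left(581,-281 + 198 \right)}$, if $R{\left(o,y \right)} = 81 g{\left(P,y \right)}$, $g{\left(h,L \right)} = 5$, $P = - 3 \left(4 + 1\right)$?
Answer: $- \frac{380869693}{940419} \approx -405.0$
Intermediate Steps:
$a{\left(Y \right)} = \frac{139}{2}$ ($a{\left(Y \right)} = - \frac{1}{2} + \left(111 - 41\right) = - \frac{1}{2} + 70 = \frac{139}{2}$)
$P = -15$ ($P = \left(-3\right) 5 = -15$)
$R{\left(o,y \right)} = 405$ ($R{\left(o,y \right)} = 81 \cdot 5 = 405$)
$\frac{1}{470140 + a{\left(-702 \right)}} - R{\left(581,-281 + 198 \right)} = \frac{1}{470140 + \frac{139}{2}} - 405 = \frac{1}{\frac{940419}{2}} - 405 = \frac{2}{940419} - 405 = - \frac{380869693}{940419}$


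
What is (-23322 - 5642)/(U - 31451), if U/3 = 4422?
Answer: 28964/18185 ≈ 1.5927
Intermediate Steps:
U = 13266 (U = 3*4422 = 13266)
(-23322 - 5642)/(U - 31451) = (-23322 - 5642)/(13266 - 31451) = -28964/(-18185) = -28964*(-1/18185) = 28964/18185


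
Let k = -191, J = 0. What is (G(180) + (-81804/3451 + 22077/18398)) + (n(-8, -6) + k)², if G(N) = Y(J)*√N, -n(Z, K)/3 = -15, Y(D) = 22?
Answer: 79526819359/3734794 + 132*√5 ≈ 21589.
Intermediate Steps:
n(Z, K) = 45 (n(Z, K) = -3*(-15) = 45)
G(N) = 22*√N
(G(180) + (-81804/3451 + 22077/18398)) + (n(-8, -6) + k)² = (22*√180 + (-81804/3451 + 22077/18398)) + (45 - 191)² = (22*(6*√5) + (-81804*1/3451 + 22077*(1/18398))) + (-146)² = (132*√5 + (-4812/203 + 22077/18398)) + 21316 = (132*√5 - 84049545/3734794) + 21316 = (-84049545/3734794 + 132*√5) + 21316 = 79526819359/3734794 + 132*√5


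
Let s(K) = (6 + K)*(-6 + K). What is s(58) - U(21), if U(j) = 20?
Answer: 3308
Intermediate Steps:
s(K) = (-6 + K)*(6 + K)
s(58) - U(21) = (-36 + 58²) - 1*20 = (-36 + 3364) - 20 = 3328 - 20 = 3308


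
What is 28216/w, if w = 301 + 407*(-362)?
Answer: -28216/147033 ≈ -0.19190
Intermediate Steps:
w = -147033 (w = 301 - 147334 = -147033)
28216/w = 28216/(-147033) = 28216*(-1/147033) = -28216/147033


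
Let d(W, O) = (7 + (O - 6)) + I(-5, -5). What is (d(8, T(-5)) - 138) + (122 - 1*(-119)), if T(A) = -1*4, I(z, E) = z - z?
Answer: 100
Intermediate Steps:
I(z, E) = 0
T(A) = -4
d(W, O) = 1 + O (d(W, O) = (7 + (O - 6)) + 0 = (7 + (-6 + O)) + 0 = (1 + O) + 0 = 1 + O)
(d(8, T(-5)) - 138) + (122 - 1*(-119)) = ((1 - 4) - 138) + (122 - 1*(-119)) = (-3 - 138) + (122 + 119) = -141 + 241 = 100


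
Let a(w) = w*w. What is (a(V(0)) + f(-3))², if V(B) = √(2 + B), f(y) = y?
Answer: 1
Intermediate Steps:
a(w) = w²
(a(V(0)) + f(-3))² = ((√(2 + 0))² - 3)² = ((√2)² - 3)² = (2 - 3)² = (-1)² = 1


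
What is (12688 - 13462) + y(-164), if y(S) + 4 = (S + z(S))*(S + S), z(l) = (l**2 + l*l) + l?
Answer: -17536970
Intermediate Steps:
z(l) = l + 2*l**2 (z(l) = (l**2 + l**2) + l = 2*l**2 + l = l + 2*l**2)
y(S) = -4 + 2*S*(S + S*(1 + 2*S)) (y(S) = -4 + (S + S*(1 + 2*S))*(S + S) = -4 + (S + S*(1 + 2*S))*(2*S) = -4 + 2*S*(S + S*(1 + 2*S)))
(12688 - 13462) + y(-164) = (12688 - 13462) + (-4 + 4*(-164)**2 + 4*(-164)**3) = -774 + (-4 + 4*26896 + 4*(-4410944)) = -774 + (-4 + 107584 - 17643776) = -774 - 17536196 = -17536970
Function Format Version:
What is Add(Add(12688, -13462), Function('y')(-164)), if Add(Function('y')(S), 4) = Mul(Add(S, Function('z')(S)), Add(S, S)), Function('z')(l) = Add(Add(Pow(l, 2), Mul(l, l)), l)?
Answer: -17536970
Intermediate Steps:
Function('z')(l) = Add(l, Mul(2, Pow(l, 2))) (Function('z')(l) = Add(Add(Pow(l, 2), Pow(l, 2)), l) = Add(Mul(2, Pow(l, 2)), l) = Add(l, Mul(2, Pow(l, 2))))
Function('y')(S) = Add(-4, Mul(2, S, Add(S, Mul(S, Add(1, Mul(2, S)))))) (Function('y')(S) = Add(-4, Mul(Add(S, Mul(S, Add(1, Mul(2, S)))), Add(S, S))) = Add(-4, Mul(Add(S, Mul(S, Add(1, Mul(2, S)))), Mul(2, S))) = Add(-4, Mul(2, S, Add(S, Mul(S, Add(1, Mul(2, S)))))))
Add(Add(12688, -13462), Function('y')(-164)) = Add(Add(12688, -13462), Add(-4, Mul(4, Pow(-164, 2)), Mul(4, Pow(-164, 3)))) = Add(-774, Add(-4, Mul(4, 26896), Mul(4, -4410944))) = Add(-774, Add(-4, 107584, -17643776)) = Add(-774, -17536196) = -17536970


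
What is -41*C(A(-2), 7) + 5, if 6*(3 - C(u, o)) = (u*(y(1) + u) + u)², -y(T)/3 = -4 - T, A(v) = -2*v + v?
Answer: 8738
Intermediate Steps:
A(v) = -v
y(T) = 12 + 3*T (y(T) = -3*(-4 - T) = 12 + 3*T)
C(u, o) = 3 - (u + u*(15 + u))²/6 (C(u, o) = 3 - (u*((12 + 3*1) + u) + u)²/6 = 3 - (u*((12 + 3) + u) + u)²/6 = 3 - (u*(15 + u) + u)²/6 = 3 - (u + u*(15 + u))²/6)
-41*C(A(-2), 7) + 5 = -41*(3 - (-1*(-2))²*(16 - 1*(-2))²/6) + 5 = -41*(3 - ⅙*2²*(16 + 2)²) + 5 = -41*(3 - ⅙*4*18²) + 5 = -41*(3 - ⅙*4*324) + 5 = -41*(3 - 216) + 5 = -41*(-213) + 5 = 8733 + 5 = 8738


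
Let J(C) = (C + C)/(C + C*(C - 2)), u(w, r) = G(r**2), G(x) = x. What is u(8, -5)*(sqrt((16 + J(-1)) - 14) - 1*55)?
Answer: -1350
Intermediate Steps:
u(w, r) = r**2
J(C) = 2*C/(C + C*(-2 + C)) (J(C) = (2*C)/(C + C*(-2 + C)) = 2*C/(C + C*(-2 + C)))
u(8, -5)*(sqrt((16 + J(-1)) - 14) - 1*55) = (-5)**2*(sqrt((16 + 2/(-1 - 1)) - 14) - 1*55) = 25*(sqrt((16 + 2/(-2)) - 14) - 55) = 25*(sqrt((16 + 2*(-1/2)) - 14) - 55) = 25*(sqrt((16 - 1) - 14) - 55) = 25*(sqrt(15 - 14) - 55) = 25*(sqrt(1) - 55) = 25*(1 - 55) = 25*(-54) = -1350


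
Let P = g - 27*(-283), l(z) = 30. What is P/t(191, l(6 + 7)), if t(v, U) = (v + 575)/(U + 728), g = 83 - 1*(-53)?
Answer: 2947483/383 ≈ 7695.8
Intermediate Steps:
g = 136 (g = 83 + 53 = 136)
t(v, U) = (575 + v)/(728 + U)
P = 7777 (P = 136 - 27*(-283) = 136 + 7641 = 7777)
P/t(191, l(6 + 7)) = 7777/(((575 + 191)/(728 + 30))) = 7777/((766/758)) = 7777/(((1/758)*766)) = 7777/(383/379) = 7777*(379/383) = 2947483/383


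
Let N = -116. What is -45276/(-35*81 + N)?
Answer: 45276/2951 ≈ 15.343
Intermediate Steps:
-45276/(-35*81 + N) = -45276/(-35*81 - 116) = -45276/(-2835 - 116) = -45276/(-2951) = -45276*(-1/2951) = 45276/2951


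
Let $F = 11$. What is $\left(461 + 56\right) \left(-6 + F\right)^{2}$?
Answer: $12925$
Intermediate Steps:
$\left(461 + 56\right) \left(-6 + F\right)^{2} = \left(461 + 56\right) \left(-6 + 11\right)^{2} = 517 \cdot 5^{2} = 517 \cdot 25 = 12925$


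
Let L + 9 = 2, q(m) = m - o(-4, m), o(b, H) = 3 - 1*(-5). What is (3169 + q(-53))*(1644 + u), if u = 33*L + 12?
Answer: 4428900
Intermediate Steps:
o(b, H) = 8 (o(b, H) = 3 + 5 = 8)
q(m) = -8 + m (q(m) = m - 1*8 = m - 8 = -8 + m)
L = -7 (L = -9 + 2 = -7)
u = -219 (u = 33*(-7) + 12 = -231 + 12 = -219)
(3169 + q(-53))*(1644 + u) = (3169 + (-8 - 53))*(1644 - 219) = (3169 - 61)*1425 = 3108*1425 = 4428900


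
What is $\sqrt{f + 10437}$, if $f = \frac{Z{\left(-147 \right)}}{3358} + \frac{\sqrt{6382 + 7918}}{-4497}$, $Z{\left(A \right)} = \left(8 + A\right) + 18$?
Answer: $\frac{\sqrt{2380024034769306150 - 507089095080 \sqrt{143}}}{15100926} \approx 102.16$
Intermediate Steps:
$Z{\left(A \right)} = 26 + A$
$f = - \frac{121}{3358} - \frac{10 \sqrt{143}}{4497}$ ($f = \frac{26 - 147}{3358} + \frac{\sqrt{6382 + 7918}}{-4497} = \left(-121\right) \frac{1}{3358} + \sqrt{14300} \left(- \frac{1}{4497}\right) = - \frac{121}{3358} + 10 \sqrt{143} \left(- \frac{1}{4497}\right) = - \frac{121}{3358} - \frac{10 \sqrt{143}}{4497} \approx -0.062625$)
$\sqrt{f + 10437} = \sqrt{\left(- \frac{121}{3358} - \frac{10 \sqrt{143}}{4497}\right) + 10437} = \sqrt{\frac{35047325}{3358} - \frac{10 \sqrt{143}}{4497}}$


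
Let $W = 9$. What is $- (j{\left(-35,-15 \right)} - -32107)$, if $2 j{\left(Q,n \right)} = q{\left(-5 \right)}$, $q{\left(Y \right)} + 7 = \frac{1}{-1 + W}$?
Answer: $- \frac{513657}{16} \approx -32104.0$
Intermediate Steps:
$q{\left(Y \right)} = - \frac{55}{8}$ ($q{\left(Y \right)} = -7 + \frac{1}{-1 + 9} = -7 + \frac{1}{8} = - \frac{55}{8}$)
$j{\left(Q,n \right)} = - \frac{55}{16}$ ($j{\left(Q,n \right)} = \frac{1}{2} \left(- \frac{55}{8}\right) = - \frac{55}{16}$)
$- (j{\left(-35,-15 \right)} - -32107) = - (- \frac{55}{16} - -32107) = - (- \frac{55}{16} + 32107) = \left(-1\right) \frac{513657}{16} = - \frac{513657}{16}$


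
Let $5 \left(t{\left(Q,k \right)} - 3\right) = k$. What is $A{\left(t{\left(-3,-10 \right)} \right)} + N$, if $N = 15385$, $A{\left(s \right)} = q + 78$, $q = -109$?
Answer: $15354$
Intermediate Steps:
$t{\left(Q,k \right)} = 3 + \frac{k}{5}$
$A{\left(s \right)} = -31$ ($A{\left(s \right)} = -109 + 78 = -31$)
$A{\left(t{\left(-3,-10 \right)} \right)} + N = -31 + 15385 = 15354$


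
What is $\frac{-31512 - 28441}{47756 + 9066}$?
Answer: $- \frac{59953}{56822} \approx -1.0551$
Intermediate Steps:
$\frac{-31512 - 28441}{47756 + 9066} = - \frac{59953}{56822}$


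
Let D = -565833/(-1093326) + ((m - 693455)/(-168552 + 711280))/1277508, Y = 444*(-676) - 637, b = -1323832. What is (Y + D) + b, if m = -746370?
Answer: -205255152408463913520845/126340991850931104 ≈ -1.6246e+6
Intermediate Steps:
Y = -300781 (Y = -300144 - 637 = -300781)
D = 65385452820141907/126340991850931104 (D = -565833/(-1093326) + ((-746370 - 693455)/(-168552 + 711280))/1277508 = -565833*(-1/1093326) - 1439825/542728*(1/1277508) = 188611/364442 - 1439825*1/542728*(1/1277508) = 188611/364442 - 1439825/542728*1/1277508 = 188611/364442 - 1439825/693339361824 = 65385452820141907/126340991850931104 ≈ 0.51753)
(Y + D) + b = (-300781 + 65385452820141907/126340991850931104) - 1323832 = -38000904484462088250317/126340991850931104 - 1323832 = -205255152408463913520845/126340991850931104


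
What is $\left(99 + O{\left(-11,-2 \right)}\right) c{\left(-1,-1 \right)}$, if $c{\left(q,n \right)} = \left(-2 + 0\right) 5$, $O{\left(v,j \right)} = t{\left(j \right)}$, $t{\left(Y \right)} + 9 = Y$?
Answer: $-880$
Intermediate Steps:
$t{\left(Y \right)} = -9 + Y$
$O{\left(v,j \right)} = -9 + j$
$c{\left(q,n \right)} = -10$ ($c{\left(q,n \right)} = \left(-2\right) 5 = -10$)
$\left(99 + O{\left(-11,-2 \right)}\right) c{\left(-1,-1 \right)} = \left(99 - 11\right) \left(-10\right) = 88 \left(-10\right) = -880$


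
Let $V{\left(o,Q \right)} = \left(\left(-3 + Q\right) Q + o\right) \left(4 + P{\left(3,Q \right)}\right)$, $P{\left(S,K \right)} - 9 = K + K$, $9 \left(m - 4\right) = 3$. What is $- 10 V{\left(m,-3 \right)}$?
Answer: $- \frac{4690}{3} \approx -1563.3$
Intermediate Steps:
$m = \frac{13}{3}$ ($m = 4 + \frac{1}{9} \cdot 3 = 4 + \frac{1}{3} = \frac{13}{3} \approx 4.3333$)
$P{\left(S,K \right)} = 9 + 2 K$ ($P{\left(S,K \right)} = 9 + \left(K + K\right) = 9 + 2 K$)
$V{\left(o,Q \right)} = \left(13 + 2 Q\right) \left(o + Q \left(-3 + Q\right)\right)$ ($V{\left(o,Q \right)} = \left(\left(-3 + Q\right) Q + o\right) \left(4 + \left(9 + 2 Q\right)\right) = \left(Q \left(-3 + Q\right) + o\right) \left(13 + 2 Q\right) = \left(o + Q \left(-3 + Q\right)\right) \left(13 + 2 Q\right) = \left(13 + 2 Q\right) \left(o + Q \left(-3 + Q\right)\right)$)
$- 10 V{\left(m,-3 \right)} = - 10 \left(\left(-39\right) \left(-3\right) + 2 \left(-3\right)^{3} + 7 \left(-3\right)^{2} + 13 \cdot \frac{13}{3} + 2 \left(-3\right) \frac{13}{3}\right) = - 10 \left(117 + 2 \left(-27\right) + 7 \cdot 9 + \frac{169}{3} - 26\right) = - 10 \left(117 - 54 + 63 + \frac{169}{3} - 26\right) = \left(-10\right) \frac{469}{3} = - \frac{4690}{3}$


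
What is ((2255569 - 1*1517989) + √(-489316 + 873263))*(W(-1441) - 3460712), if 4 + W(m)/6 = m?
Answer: -2558946775560 - 3469382*√383947 ≈ -2.5611e+12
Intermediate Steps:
W(m) = -24 + 6*m
((2255569 - 1*1517989) + √(-489316 + 873263))*(W(-1441) - 3460712) = ((2255569 - 1*1517989) + √(-489316 + 873263))*((-24 + 6*(-1441)) - 3460712) = ((2255569 - 1517989) + √383947)*((-24 - 8646) - 3460712) = (737580 + √383947)*(-8670 - 3460712) = (737580 + √383947)*(-3469382) = -2558946775560 - 3469382*√383947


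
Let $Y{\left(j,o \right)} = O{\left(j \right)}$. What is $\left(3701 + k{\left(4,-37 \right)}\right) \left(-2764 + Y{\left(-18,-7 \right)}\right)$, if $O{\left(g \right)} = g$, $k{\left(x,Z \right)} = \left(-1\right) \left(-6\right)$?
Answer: $-10312874$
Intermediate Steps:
$k{\left(x,Z \right)} = 6$
$Y{\left(j,o \right)} = j$
$\left(3701 + k{\left(4,-37 \right)}\right) \left(-2764 + Y{\left(-18,-7 \right)}\right) = \left(3701 + 6\right) \left(-2764 - 18\right) = 3707 \left(-2782\right) = -10312874$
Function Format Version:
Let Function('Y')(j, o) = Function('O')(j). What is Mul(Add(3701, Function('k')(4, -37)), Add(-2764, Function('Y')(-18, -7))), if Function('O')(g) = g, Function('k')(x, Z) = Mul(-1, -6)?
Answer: -10312874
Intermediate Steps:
Function('k')(x, Z) = 6
Function('Y')(j, o) = j
Mul(Add(3701, Function('k')(4, -37)), Add(-2764, Function('Y')(-18, -7))) = Mul(Add(3701, 6), Add(-2764, -18)) = Mul(3707, -2782) = -10312874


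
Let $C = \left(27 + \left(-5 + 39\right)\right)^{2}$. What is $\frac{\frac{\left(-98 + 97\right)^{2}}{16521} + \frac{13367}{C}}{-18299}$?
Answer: $- \frac{220839928}{1124924455659} \approx -0.00019632$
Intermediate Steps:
$C = 3721$ ($C = \left(27 + 34\right)^{2} = 61^{2} = 3721$)
$\frac{\frac{\left(-98 + 97\right)^{2}}{16521} + \frac{13367}{C}}{-18299} = \frac{\frac{\left(-98 + 97\right)^{2}}{16521} + \frac{13367}{3721}}{-18299} = \left(\left(-1\right)^{2} \cdot \frac{1}{16521} + 13367 \cdot \frac{1}{3721}\right) \left(- \frac{1}{18299}\right) = \left(1 \cdot \frac{1}{16521} + \frac{13367}{3721}\right) \left(- \frac{1}{18299}\right) = \left(\frac{1}{16521} + \frac{13367}{3721}\right) \left(- \frac{1}{18299}\right) = \frac{220839928}{61474641} \left(- \frac{1}{18299}\right) = - \frac{220839928}{1124924455659}$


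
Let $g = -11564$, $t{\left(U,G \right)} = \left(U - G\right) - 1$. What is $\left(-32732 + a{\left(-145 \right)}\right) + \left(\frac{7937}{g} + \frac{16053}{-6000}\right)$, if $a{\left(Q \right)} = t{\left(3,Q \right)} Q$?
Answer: $- \frac{312519192241}{5782000} \approx -54050.0$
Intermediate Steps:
$t{\left(U,G \right)} = -1 + U - G$
$a{\left(Q \right)} = Q \left(2 - Q\right)$ ($a{\left(Q \right)} = \left(-1 + 3 - Q\right) Q = \left(2 - Q\right) Q = Q \left(2 - Q\right)$)
$\left(-32732 + a{\left(-145 \right)}\right) + \left(\frac{7937}{g} + \frac{16053}{-6000}\right) = \left(-32732 - 145 \left(2 - -145\right)\right) + \left(\frac{7937}{-11564} + \frac{16053}{-6000}\right) = \left(-32732 - 145 \left(2 + 145\right)\right) + \left(7937 \left(- \frac{1}{11564}\right) + 16053 \left(- \frac{1}{6000}\right)\right) = \left(-32732 - 21315\right) - \frac{19438241}{5782000} = -54047 - \frac{19438241}{5782000} = - \frac{312519192241}{5782000}$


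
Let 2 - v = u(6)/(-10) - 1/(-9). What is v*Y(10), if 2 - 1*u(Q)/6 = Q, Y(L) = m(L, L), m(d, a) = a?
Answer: -46/9 ≈ -5.1111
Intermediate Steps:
Y(L) = L
u(Q) = 12 - 6*Q
v = -23/45 (v = 2 - ((12 - 6*6)/(-10) - 1/(-9)) = 2 - ((12 - 36)*(-1/10) - 1*(-1/9)) = 2 - (-24*(-1/10) + 1/9) = 2 - (12/5 + 1/9) = 2 - 1*113/45 = 2 - 113/45 = -23/45 ≈ -0.51111)
v*Y(10) = -23/45*10 = -46/9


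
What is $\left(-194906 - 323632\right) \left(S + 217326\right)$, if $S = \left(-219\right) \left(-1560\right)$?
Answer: $-289845111708$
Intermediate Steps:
$S = 341640$
$\left(-194906 - 323632\right) \left(S + 217326\right) = \left(-194906 - 323632\right) \left(341640 + 217326\right) = \left(-518538\right) 558966 = -289845111708$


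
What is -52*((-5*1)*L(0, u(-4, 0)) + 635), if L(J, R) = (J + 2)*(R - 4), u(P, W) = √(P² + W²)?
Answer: -33020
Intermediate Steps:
L(J, R) = (-4 + R)*(2 + J) (L(J, R) = (2 + J)*(-4 + R) = (-4 + R)*(2 + J))
-52*((-5*1)*L(0, u(-4, 0)) + 635) = -52*((-5*1)*(-8 - 4*0 + 2*√((-4)² + 0²) + 0*√((-4)² + 0²)) + 635) = -52*(-5*(-8 + 0 + 2*√(16 + 0) + 0*√(16 + 0)) + 635) = -52*(-5*(-8 + 0 + 2*√16 + 0*√16) + 635) = -52*(-5*(-8 + 0 + 2*4 + 0*4) + 635) = -52*(-5*(-8 + 0 + 8 + 0) + 635) = -52*(-5*0 + 635) = -52*(0 + 635) = -52*635 = -33020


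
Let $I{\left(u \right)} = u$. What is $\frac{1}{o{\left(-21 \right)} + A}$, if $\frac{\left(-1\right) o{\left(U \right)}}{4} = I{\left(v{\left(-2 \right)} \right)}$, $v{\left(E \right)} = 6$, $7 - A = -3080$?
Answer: $\frac{1}{3063} \approx 0.00032648$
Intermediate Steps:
$A = 3087$ ($A = 7 - -3080 = 7 + 3080 = 3087$)
$o{\left(U \right)} = -24$ ($o{\left(U \right)} = \left(-4\right) 6 = -24$)
$\frac{1}{o{\left(-21 \right)} + A} = \frac{1}{-24 + 3087} = \frac{1}{3063}$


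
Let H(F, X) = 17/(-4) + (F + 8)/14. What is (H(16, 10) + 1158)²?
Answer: 1046716609/784 ≈ 1.3351e+6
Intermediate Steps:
H(F, X) = -103/28 + F/14 (H(F, X) = 17*(-¼) + (8 + F)*(1/14) = -17/4 + (4/7 + F/14) = -103/28 + F/14)
(H(16, 10) + 1158)² = ((-103/28 + (1/14)*16) + 1158)² = ((-103/28 + 8/7) + 1158)² = (-71/28 + 1158)² = (32353/28)² = 1046716609/784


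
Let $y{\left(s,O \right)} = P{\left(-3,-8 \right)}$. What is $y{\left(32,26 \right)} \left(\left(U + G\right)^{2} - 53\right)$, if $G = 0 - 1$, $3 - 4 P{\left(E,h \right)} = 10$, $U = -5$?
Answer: $\frac{119}{4} \approx 29.75$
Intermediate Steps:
$P{\left(E,h \right)} = - \frac{7}{4}$ ($P{\left(E,h \right)} = \frac{3}{4} - \frac{5}{2} = - \frac{7}{4}$)
$y{\left(s,O \right)} = - \frac{7}{4}$
$G = -1$ ($G = 0 - 1 = -1$)
$y{\left(32,26 \right)} \left(\left(U + G\right)^{2} - 53\right) = - \frac{7 \left(\left(-5 - 1\right)^{2} - 53\right)}{4} = - \frac{7 \left(\left(-6\right)^{2} - 53\right)}{4} = - \frac{7 \left(36 - 53\right)}{4} = \left(- \frac{7}{4}\right) \left(-17\right) = \frac{119}{4}$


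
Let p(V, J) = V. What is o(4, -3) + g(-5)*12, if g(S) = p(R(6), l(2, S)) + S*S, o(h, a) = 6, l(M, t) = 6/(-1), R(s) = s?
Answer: 378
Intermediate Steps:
l(M, t) = -6 (l(M, t) = 6*(-1) = -6)
g(S) = 6 + S**2 (g(S) = 6 + S*S = 6 + S**2)
o(4, -3) + g(-5)*12 = 6 + (6 + (-5)**2)*12 = 6 + (6 + 25)*12 = 6 + 31*12 = 6 + 372 = 378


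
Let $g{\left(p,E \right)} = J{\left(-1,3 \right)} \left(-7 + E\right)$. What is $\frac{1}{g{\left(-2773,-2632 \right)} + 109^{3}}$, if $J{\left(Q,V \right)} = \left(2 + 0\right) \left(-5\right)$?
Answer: $\frac{1}{1321419} \approx 7.5676 \cdot 10^{-7}$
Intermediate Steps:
$J{\left(Q,V \right)} = -10$ ($J{\left(Q,V \right)} = 2 \left(-5\right) = -10$)
$g{\left(p,E \right)} = 70 - 10 E$ ($g{\left(p,E \right)} = - 10 \left(-7 + E\right) = 70 - 10 E$)
$\frac{1}{g{\left(-2773,-2632 \right)} + 109^{3}} = \frac{1}{\left(70 - -26320\right) + 109^{3}} = \frac{1}{\left(70 + 26320\right) + 1295029} = \frac{1}{26390 + 1295029} = \frac{1}{1321419}$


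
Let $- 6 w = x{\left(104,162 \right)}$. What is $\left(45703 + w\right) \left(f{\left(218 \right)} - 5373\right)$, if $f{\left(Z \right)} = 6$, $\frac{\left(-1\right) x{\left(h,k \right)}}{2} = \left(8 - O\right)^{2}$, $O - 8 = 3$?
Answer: $-245304102$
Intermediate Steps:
$O = 11$ ($O = 8 + 3 = 11$)
$x{\left(h,k \right)} = -18$ ($x{\left(h,k \right)} = - 2 \left(8 - 11\right)^{2} = - 2 \left(-3\right)^{2} = \left(-2\right) 9 = -18$)
$w = 3$ ($w = \left(- \frac{1}{6}\right) \left(-18\right) = 3$)
$\left(45703 + w\right) \left(f{\left(218 \right)} - 5373\right) = \left(45703 + 3\right) \left(6 - 5373\right) = 45706 \left(-5367\right) = -245304102$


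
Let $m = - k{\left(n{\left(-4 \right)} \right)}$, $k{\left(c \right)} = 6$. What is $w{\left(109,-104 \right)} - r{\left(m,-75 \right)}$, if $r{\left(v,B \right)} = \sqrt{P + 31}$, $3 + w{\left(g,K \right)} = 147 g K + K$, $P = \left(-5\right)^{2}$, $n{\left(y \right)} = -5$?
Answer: $-1666499 - 2 \sqrt{14} \approx -1.6665 \cdot 10^{6}$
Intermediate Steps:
$P = 25$
$m = -6$ ($m = \left(-1\right) 6 = -6$)
$w{\left(g,K \right)} = -3 + K + 147 K g$ ($w{\left(g,K \right)} = -3 + \left(147 g K + K\right) = -3 + \left(147 K g + K\right) = -3 + \left(K + 147 K g\right) = -3 + K + 147 K g$)
$r{\left(v,B \right)} = 2 \sqrt{14}$ ($r{\left(v,B \right)} = \sqrt{25 + 31} = \sqrt{56} = 2 \sqrt{14}$)
$w{\left(109,-104 \right)} - r{\left(m,-75 \right)} = \left(-3 - 104 + 147 \left(-104\right) 109\right) - 2 \sqrt{14} = \left(-3 - 104 - 1666392\right) - 2 \sqrt{14} = -1666499 - 2 \sqrt{14}$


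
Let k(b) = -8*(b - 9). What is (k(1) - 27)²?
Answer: 1369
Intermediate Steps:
k(b) = 72 - 8*b (k(b) = -8*(-9 + b) = 72 - 8*b)
(k(1) - 27)² = ((72 - 8*1) - 27)² = ((72 - 8) - 27)² = (64 - 27)² = 37² = 1369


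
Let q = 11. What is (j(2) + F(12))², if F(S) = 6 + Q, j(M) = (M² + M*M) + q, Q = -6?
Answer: 361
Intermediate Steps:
j(M) = 11 + 2*M² (j(M) = (M² + M*M) + 11 = (M² + M²) + 11 = 2*M² + 11 = 11 + 2*M²)
F(S) = 0 (F(S) = 6 - 6 = 0)
(j(2) + F(12))² = ((11 + 2*2²) + 0)² = ((11 + 2*4) + 0)² = ((11 + 8) + 0)² = (19 + 0)² = 19² = 361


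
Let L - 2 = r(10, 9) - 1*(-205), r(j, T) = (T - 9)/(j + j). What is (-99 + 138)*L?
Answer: 8073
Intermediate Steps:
r(j, T) = (-9 + T)/(2*j) (r(j, T) = (-9 + T)/((2*j)) = (-9 + T)*(1/(2*j)) = (-9 + T)/(2*j))
L = 207 (L = 2 + ((1/2)*(-9 + 9)/10 - 1*(-205)) = 2 + ((1/2)*(1/10)*0 + 205) = 2 + (0 + 205) = 2 + 205 = 207)
(-99 + 138)*L = (-99 + 138)*207 = 39*207 = 8073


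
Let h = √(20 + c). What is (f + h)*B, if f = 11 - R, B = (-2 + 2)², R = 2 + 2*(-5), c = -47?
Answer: 0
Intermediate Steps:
R = -8 (R = 2 - 10 = -8)
B = 0 (B = 0² = 0)
h = 3*I*√3 (h = √(20 - 47) = √(-27) = 3*I*√3 ≈ 5.1962*I)
f = 19 (f = 11 - 1*(-8) = 11 + 8 = 19)
(f + h)*B = (19 + 3*I*√3)*0 = 0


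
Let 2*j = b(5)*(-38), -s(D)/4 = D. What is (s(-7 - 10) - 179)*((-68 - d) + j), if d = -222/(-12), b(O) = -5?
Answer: -1887/2 ≈ -943.50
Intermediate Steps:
d = 37/2 (d = -222*(-1/12) = 37/2 ≈ 18.500)
s(D) = -4*D
j = 95 (j = (-5*(-38))/2 = (½)*190 = 95)
(s(-7 - 10) - 179)*((-68 - d) + j) = (-4*(-7 - 10) - 179)*((-68 - 1*37/2) + 95) = (-4*(-17) - 179)*((-68 - 37/2) + 95) = (68 - 179)*(-173/2 + 95) = -111*17/2 = -1887/2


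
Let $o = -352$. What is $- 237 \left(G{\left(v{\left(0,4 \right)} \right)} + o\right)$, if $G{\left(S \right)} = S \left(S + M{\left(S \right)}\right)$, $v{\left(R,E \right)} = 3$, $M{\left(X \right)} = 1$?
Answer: $80580$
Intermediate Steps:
$G{\left(S \right)} = S \left(1 + S\right)$ ($G{\left(S \right)} = S \left(S + 1\right) = S \left(1 + S\right)$)
$- 237 \left(G{\left(v{\left(0,4 \right)} \right)} + o\right) = - 237 \left(3 \left(1 + 3\right) - 352\right) = - 237 \left(3 \cdot 4 - 352\right) = - 237 \left(12 - 352\right) = \left(-237\right) \left(-340\right) = 80580$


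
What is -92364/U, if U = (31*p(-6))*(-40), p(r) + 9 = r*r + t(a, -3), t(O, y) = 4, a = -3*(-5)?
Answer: 23091/9610 ≈ 2.4028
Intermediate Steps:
a = 15
p(r) = -5 + r² (p(r) = -9 + (r*r + 4) = -9 + (r² + 4) = -9 + (4 + r²) = -5 + r²)
U = -38440 (U = (31*(-5 + (-6)²))*(-40) = (31*(-5 + 36))*(-40) = (31*31)*(-40) = 961*(-40) = -38440)
-92364/U = -92364/(-38440) = -92364*(-1/38440) = 23091/9610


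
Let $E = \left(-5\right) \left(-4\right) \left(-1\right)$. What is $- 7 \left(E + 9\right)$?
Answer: $77$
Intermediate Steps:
$E = -20$ ($E = 20 \left(-1\right) = -20$)
$- 7 \left(E + 9\right) = - 7 \left(-20 + 9\right) = \left(-7\right) \left(-11\right) = 77$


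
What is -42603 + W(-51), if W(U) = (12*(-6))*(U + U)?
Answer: -35259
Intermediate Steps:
W(U) = -144*U
-42603 + W(-51) = -42603 - 144*(-51) = -42603 + 7344 = -35259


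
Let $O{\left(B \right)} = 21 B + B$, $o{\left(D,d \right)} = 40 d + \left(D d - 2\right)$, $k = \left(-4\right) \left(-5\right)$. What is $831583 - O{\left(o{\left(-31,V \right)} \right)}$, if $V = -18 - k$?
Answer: $839151$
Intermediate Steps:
$k = 20$
$V = -38$ ($V = -18 - 20 = -38$)
$o{\left(D,d \right)} = -2 + 40 d + D d$ ($o{\left(D,d \right)} = 40 d + \left(-2 + D d\right) = -2 + 40 d + D d$)
$O{\left(B \right)} = 22 B$
$831583 - O{\left(o{\left(-31,V \right)} \right)} = 831583 - 22 \left(-2 + 40 \left(-38\right) - -1178\right) = 831583 - 22 \left(-2 - 1520 + 1178\right) = 831583 - 22 \left(-344\right) = 831583 - -7568 = 831583 + 7568 = 839151$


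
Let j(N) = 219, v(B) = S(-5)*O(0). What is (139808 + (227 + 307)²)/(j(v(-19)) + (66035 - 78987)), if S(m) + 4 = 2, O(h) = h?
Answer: -424964/12733 ≈ -33.375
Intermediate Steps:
S(m) = -2 (S(m) = -4 + 2 = -2)
v(B) = 0 (v(B) = -2*0 = 0)
(139808 + (227 + 307)²)/(j(v(-19)) + (66035 - 78987)) = (139808 + (227 + 307)²)/(219 + (66035 - 78987)) = (139808 + 534²)/(219 - 12952) = (139808 + 285156)/(-12733) = 424964*(-1/12733) = -424964/12733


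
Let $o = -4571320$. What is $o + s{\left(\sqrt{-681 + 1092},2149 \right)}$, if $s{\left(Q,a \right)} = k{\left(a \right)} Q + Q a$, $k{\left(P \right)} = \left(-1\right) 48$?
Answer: $-4571320 + 2101 \sqrt{411} \approx -4.5287 \cdot 10^{6}$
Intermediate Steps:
$k{\left(P \right)} = -48$
$s{\left(Q,a \right)} = - 48 Q + Q a$
$o + s{\left(\sqrt{-681 + 1092},2149 \right)} = -4571320 + \sqrt{-681 + 1092} \left(-48 + 2149\right) = -4571320 + \sqrt{411} \cdot 2101 = -4571320 + 2101 \sqrt{411}$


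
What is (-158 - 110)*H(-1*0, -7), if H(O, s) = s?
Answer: 1876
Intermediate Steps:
(-158 - 110)*H(-1*0, -7) = (-158 - 110)*(-7) = -268*(-7) = 1876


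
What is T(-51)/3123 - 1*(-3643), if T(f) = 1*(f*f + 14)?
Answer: 11379704/3123 ≈ 3643.8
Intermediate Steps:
T(f) = 14 + f² (T(f) = 1*(f² + 14) = 1*(14 + f²) = 14 + f²)
T(-51)/3123 - 1*(-3643) = (14 + (-51)²)/3123 - 1*(-3643) = (14 + 2601)*(1/3123) + 3643 = 2615*(1/3123) + 3643 = 2615/3123 + 3643 = 11379704/3123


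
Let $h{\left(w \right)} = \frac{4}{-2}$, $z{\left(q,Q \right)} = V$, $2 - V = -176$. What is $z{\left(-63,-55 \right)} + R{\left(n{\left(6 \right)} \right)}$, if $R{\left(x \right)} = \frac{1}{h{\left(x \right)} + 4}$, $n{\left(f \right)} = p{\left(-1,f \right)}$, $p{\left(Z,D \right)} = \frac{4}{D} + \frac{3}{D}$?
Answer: $\frac{357}{2} \approx 178.5$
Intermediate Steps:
$V = 178$ ($V = 2 - -176 = 2 + 176 = 178$)
$z{\left(q,Q \right)} = 178$
$h{\left(w \right)} = -2$ ($h{\left(w \right)} = 4 \left(- \frac{1}{2}\right) = -2$)
$p{\left(Z,D \right)} = \frac{7}{D}$
$n{\left(f \right)} = \frac{7}{f}$
$R{\left(x \right)} = \frac{1}{2}$ ($R{\left(x \right)} = \frac{1}{-2 + 4} = \frac{1}{2}$)
$z{\left(-63,-55 \right)} + R{\left(n{\left(6 \right)} \right)} = 178 + \frac{1}{2} = \frac{357}{2}$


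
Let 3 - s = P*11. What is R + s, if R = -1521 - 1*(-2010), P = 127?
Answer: -905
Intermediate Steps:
s = -1394 (s = 3 - 127*11 = 3 - 1*1397 = 3 - 1397 = -1394)
R = 489 (R = -1521 + 2010 = 489)
R + s = 489 - 1394 = -905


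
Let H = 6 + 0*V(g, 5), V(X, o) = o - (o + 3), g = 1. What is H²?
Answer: 36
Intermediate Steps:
V(X, o) = -3 (V(X, o) = o - (3 + o) = o + (-3 - o) = -3)
H = 6 (H = 6 + 0*(-3) = 6 + 0 = 6)
H² = 6² = 36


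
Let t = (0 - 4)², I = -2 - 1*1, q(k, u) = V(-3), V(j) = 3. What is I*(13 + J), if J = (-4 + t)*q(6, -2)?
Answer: -147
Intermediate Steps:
q(k, u) = 3
I = -3 (I = -2 - 1 = -3)
t = 16 (t = (-4)² = 16)
J = 36 (J = (-4 + 16)*3 = 12*3 = 36)
I*(13 + J) = -3*(13 + 36) = -3*49 = -147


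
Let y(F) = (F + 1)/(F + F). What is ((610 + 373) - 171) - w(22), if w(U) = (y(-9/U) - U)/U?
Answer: 321961/396 ≈ 813.03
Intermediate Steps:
y(F) = (1 + F)/(2*F) (y(F) = (1 + F)/((2*F)) = (1 + F)*(1/(2*F)) = (1 + F)/(2*F))
w(U) = (-U - U*(1 - 9/U)/18)/U (w(U) = ((1 - 9/U)/(2*((-9/U))) - U)/U = ((-U/9)*(1 - 9/U)/2 - U)/U = (-U*(1 - 9/U)/18 - U)/U = (-U - U*(1 - 9/U)/18)/U)
((610 + 373) - 171) - w(22) = ((610 + 373) - 171) - (9 - 19*22)/(18*22) = (983 - 171) - (9 - 418)/(18*22) = 812 - (-409)/(18*22) = 812 - 1*(-409/396) = 812 + 409/396 = 321961/396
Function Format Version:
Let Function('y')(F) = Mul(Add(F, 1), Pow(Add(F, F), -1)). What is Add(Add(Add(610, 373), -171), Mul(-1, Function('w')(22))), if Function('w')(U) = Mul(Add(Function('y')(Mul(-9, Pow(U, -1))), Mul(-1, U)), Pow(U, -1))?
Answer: Rational(321961, 396) ≈ 813.03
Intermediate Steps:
Function('y')(F) = Mul(Rational(1, 2), Pow(F, -1), Add(1, F)) (Function('y')(F) = Mul(Add(1, F), Pow(Mul(2, F), -1)) = Mul(Add(1, F), Mul(Rational(1, 2), Pow(F, -1))) = Mul(Rational(1, 2), Pow(F, -1), Add(1, F)))
Function('w')(U) = Mul(Pow(U, -1), Add(Mul(-1, U), Mul(Rational(-1, 18), U, Add(1, Mul(-9, Pow(U, -1)))))) (Function('w')(U) = Mul(Add(Mul(Rational(1, 2), Pow(Mul(-9, Pow(U, -1)), -1), Add(1, Mul(-9, Pow(U, -1)))), Mul(-1, U)), Pow(U, -1)) = Mul(Add(Mul(Rational(1, 2), Mul(Rational(-1, 9), U), Add(1, Mul(-9, Pow(U, -1)))), Mul(-1, U)), Pow(U, -1)) = Mul(Add(Mul(Rational(-1, 18), U, Add(1, Mul(-9, Pow(U, -1)))), Mul(-1, U)), Pow(U, -1)) = Mul(Add(Mul(-1, U), Mul(Rational(-1, 18), U, Add(1, Mul(-9, Pow(U, -1))))), Pow(U, -1)) = Mul(Pow(U, -1), Add(Mul(-1, U), Mul(Rational(-1, 18), U, Add(1, Mul(-9, Pow(U, -1)))))))
Add(Add(Add(610, 373), -171), Mul(-1, Function('w')(22))) = Add(Add(Add(610, 373), -171), Mul(-1, Mul(Rational(1, 18), Pow(22, -1), Add(9, Mul(-19, 22))))) = Add(Add(983, -171), Mul(-1, Mul(Rational(1, 18), Rational(1, 22), Add(9, -418)))) = Add(812, Mul(-1, Mul(Rational(1, 18), Rational(1, 22), -409))) = Add(812, Mul(-1, Rational(-409, 396))) = Add(812, Rational(409, 396)) = Rational(321961, 396)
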